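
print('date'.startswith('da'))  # True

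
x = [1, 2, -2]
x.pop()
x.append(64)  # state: [1, 2, 64]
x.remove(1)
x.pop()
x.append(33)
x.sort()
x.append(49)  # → [2, 33, 49]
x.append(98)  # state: [2, 33, 49, 98]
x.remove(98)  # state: [2, 33, 49]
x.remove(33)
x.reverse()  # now [49, 2]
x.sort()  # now [2, 49]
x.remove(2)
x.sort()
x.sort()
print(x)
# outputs [49]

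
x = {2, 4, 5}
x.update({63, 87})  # {2, 4, 5, 63, 87}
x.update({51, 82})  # {2, 4, 5, 51, 63, 82, 87}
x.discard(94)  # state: {2, 4, 5, 51, 63, 82, 87}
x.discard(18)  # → {2, 4, 5, 51, 63, 82, 87}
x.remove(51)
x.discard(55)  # {2, 4, 5, 63, 82, 87}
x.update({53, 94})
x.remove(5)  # {2, 4, 53, 63, 82, 87, 94}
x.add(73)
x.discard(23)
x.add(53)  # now {2, 4, 53, 63, 73, 82, 87, 94}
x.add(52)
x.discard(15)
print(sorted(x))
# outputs [2, 4, 52, 53, 63, 73, 82, 87, 94]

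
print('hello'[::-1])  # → olleh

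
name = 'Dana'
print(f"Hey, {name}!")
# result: Hey, Dana!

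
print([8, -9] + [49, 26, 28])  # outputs [8, -9, 49, 26, 28]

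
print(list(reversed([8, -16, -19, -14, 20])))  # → [20, -14, -19, -16, 8]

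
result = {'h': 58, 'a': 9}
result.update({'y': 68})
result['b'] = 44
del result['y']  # {'h': 58, 'a': 9, 'b': 44}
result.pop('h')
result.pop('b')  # 44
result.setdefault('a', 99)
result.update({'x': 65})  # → {'a': 9, 'x': 65}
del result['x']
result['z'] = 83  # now {'a': 9, 'z': 83}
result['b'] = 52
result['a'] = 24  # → {'a': 24, 'z': 83, 'b': 52}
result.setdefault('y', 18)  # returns 18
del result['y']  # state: {'a': 24, 'z': 83, 'b': 52}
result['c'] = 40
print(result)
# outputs {'a': 24, 'z': 83, 'b': 52, 'c': 40}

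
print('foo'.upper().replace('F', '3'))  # 3OO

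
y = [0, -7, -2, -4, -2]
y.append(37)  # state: [0, -7, -2, -4, -2, 37]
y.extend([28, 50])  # [0, -7, -2, -4, -2, 37, 28, 50]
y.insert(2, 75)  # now [0, -7, 75, -2, -4, -2, 37, 28, 50]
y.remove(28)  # [0, -7, 75, -2, -4, -2, 37, 50]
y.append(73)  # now [0, -7, 75, -2, -4, -2, 37, 50, 73]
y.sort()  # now [-7, -4, -2, -2, 0, 37, 50, 73, 75]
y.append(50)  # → [-7, -4, -2, -2, 0, 37, 50, 73, 75, 50]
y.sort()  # [-7, -4, -2, -2, 0, 37, 50, 50, 73, 75]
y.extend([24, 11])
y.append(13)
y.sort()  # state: [-7, -4, -2, -2, 0, 11, 13, 24, 37, 50, 50, 73, 75]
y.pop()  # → 75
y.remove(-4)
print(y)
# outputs [-7, -2, -2, 0, 11, 13, 24, 37, 50, 50, 73]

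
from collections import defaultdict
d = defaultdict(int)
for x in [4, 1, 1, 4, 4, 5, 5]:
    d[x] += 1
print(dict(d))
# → {4: 3, 1: 2, 5: 2}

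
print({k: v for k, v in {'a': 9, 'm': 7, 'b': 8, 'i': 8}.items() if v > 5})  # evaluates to {'a': 9, 'm': 7, 'b': 8, 'i': 8}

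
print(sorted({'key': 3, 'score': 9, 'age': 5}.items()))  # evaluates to [('age', 5), ('key', 3), ('score', 9)]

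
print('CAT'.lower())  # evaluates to cat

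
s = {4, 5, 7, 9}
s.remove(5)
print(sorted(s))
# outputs [4, 7, 9]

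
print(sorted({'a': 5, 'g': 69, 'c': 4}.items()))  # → [('a', 5), ('c', 4), ('g', 69)]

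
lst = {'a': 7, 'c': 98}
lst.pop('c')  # 98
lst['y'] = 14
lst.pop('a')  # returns 7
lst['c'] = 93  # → {'y': 14, 'c': 93}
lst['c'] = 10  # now {'y': 14, 'c': 10}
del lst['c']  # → {'y': 14}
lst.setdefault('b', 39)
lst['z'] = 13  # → {'y': 14, 'b': 39, 'z': 13}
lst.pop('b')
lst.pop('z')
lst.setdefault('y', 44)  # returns 14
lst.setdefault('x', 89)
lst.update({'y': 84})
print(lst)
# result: {'y': 84, 'x': 89}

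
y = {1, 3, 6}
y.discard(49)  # {1, 3, 6}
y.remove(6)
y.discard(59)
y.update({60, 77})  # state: {1, 3, 60, 77}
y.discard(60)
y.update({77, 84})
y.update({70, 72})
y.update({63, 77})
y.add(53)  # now {1, 3, 53, 63, 70, 72, 77, 84}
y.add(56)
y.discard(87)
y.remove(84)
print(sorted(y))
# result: [1, 3, 53, 56, 63, 70, 72, 77]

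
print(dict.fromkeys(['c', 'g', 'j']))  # {'c': None, 'g': None, 'j': None}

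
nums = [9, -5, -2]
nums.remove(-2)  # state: [9, -5]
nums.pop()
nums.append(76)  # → [9, 76]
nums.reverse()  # [76, 9]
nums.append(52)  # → [76, 9, 52]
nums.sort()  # [9, 52, 76]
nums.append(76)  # [9, 52, 76, 76]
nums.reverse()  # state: [76, 76, 52, 9]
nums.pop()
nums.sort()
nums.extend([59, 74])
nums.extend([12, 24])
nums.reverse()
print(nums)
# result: [24, 12, 74, 59, 76, 76, 52]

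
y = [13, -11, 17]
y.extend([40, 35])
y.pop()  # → 35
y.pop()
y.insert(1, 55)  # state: [13, 55, -11, 17]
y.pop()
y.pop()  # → -11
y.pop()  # 55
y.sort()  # [13]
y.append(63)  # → [13, 63]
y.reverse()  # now [63, 13]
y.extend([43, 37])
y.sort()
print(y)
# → [13, 37, 43, 63]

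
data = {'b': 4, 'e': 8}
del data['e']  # {'b': 4}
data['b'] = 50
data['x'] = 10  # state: {'b': 50, 'x': 10}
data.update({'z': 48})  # {'b': 50, 'x': 10, 'z': 48}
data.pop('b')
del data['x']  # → {'z': 48}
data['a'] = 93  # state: {'z': 48, 'a': 93}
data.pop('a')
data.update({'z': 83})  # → {'z': 83}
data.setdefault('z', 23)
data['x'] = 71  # {'z': 83, 'x': 71}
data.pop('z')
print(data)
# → {'x': 71}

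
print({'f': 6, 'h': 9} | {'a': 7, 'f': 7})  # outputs {'f': 7, 'h': 9, 'a': 7}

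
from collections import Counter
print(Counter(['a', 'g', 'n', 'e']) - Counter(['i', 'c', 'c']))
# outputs Counter({'a': 1, 'g': 1, 'n': 1, 'e': 1})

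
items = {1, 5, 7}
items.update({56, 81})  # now {1, 5, 7, 56, 81}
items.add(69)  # {1, 5, 7, 56, 69, 81}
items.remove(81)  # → {1, 5, 7, 56, 69}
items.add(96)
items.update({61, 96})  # {1, 5, 7, 56, 61, 69, 96}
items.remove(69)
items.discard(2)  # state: {1, 5, 7, 56, 61, 96}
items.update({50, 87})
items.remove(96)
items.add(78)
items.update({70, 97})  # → {1, 5, 7, 50, 56, 61, 70, 78, 87, 97}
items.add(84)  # {1, 5, 7, 50, 56, 61, 70, 78, 84, 87, 97}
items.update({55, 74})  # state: {1, 5, 7, 50, 55, 56, 61, 70, 74, 78, 84, 87, 97}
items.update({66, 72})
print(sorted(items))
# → [1, 5, 7, 50, 55, 56, 61, 66, 70, 72, 74, 78, 84, 87, 97]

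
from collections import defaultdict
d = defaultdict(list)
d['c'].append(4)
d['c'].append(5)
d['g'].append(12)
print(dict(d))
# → {'c': [4, 5], 'g': [12]}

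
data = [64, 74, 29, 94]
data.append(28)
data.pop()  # 28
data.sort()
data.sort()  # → [29, 64, 74, 94]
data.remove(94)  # [29, 64, 74]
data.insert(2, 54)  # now [29, 64, 54, 74]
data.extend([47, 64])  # [29, 64, 54, 74, 47, 64]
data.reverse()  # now [64, 47, 74, 54, 64, 29]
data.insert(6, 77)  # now [64, 47, 74, 54, 64, 29, 77]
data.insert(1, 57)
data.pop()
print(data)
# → [64, 57, 47, 74, 54, 64, 29]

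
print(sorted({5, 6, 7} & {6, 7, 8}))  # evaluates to [6, 7]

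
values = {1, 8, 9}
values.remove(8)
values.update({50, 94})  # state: {1, 9, 50, 94}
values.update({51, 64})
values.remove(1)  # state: {9, 50, 51, 64, 94}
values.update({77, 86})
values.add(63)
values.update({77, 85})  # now {9, 50, 51, 63, 64, 77, 85, 86, 94}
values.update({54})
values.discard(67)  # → {9, 50, 51, 54, 63, 64, 77, 85, 86, 94}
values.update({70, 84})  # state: {9, 50, 51, 54, 63, 64, 70, 77, 84, 85, 86, 94}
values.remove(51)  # {9, 50, 54, 63, 64, 70, 77, 84, 85, 86, 94}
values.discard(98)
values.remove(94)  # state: {9, 50, 54, 63, 64, 70, 77, 84, 85, 86}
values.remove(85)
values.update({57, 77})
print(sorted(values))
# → [9, 50, 54, 57, 63, 64, 70, 77, 84, 86]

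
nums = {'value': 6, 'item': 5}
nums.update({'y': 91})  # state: {'value': 6, 'item': 5, 'y': 91}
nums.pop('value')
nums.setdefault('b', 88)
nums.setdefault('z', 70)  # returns 70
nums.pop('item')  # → 5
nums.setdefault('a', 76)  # 76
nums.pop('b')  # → 88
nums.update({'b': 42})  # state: {'y': 91, 'z': 70, 'a': 76, 'b': 42}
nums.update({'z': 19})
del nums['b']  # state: {'y': 91, 'z': 19, 'a': 76}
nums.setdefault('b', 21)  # 21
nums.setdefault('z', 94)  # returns 19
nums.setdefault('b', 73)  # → 21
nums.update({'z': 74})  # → {'y': 91, 'z': 74, 'a': 76, 'b': 21}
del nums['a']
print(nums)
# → {'y': 91, 'z': 74, 'b': 21}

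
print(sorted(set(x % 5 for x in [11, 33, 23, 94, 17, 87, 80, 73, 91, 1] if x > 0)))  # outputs [0, 1, 2, 3, 4]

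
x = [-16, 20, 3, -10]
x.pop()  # -10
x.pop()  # 3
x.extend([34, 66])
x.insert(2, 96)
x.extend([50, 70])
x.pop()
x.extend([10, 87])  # [-16, 20, 96, 34, 66, 50, 10, 87]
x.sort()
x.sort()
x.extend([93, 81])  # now [-16, 10, 20, 34, 50, 66, 87, 96, 93, 81]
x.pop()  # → 81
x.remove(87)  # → [-16, 10, 20, 34, 50, 66, 96, 93]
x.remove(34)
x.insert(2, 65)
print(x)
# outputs [-16, 10, 65, 20, 50, 66, 96, 93]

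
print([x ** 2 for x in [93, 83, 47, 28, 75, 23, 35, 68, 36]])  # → [8649, 6889, 2209, 784, 5625, 529, 1225, 4624, 1296]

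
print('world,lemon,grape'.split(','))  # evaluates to ['world', 'lemon', 'grape']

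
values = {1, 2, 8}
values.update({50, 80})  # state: {1, 2, 8, 50, 80}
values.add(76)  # {1, 2, 8, 50, 76, 80}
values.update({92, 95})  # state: {1, 2, 8, 50, 76, 80, 92, 95}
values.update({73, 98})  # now {1, 2, 8, 50, 73, 76, 80, 92, 95, 98}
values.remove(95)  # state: {1, 2, 8, 50, 73, 76, 80, 92, 98}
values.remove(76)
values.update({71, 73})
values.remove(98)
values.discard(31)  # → {1, 2, 8, 50, 71, 73, 80, 92}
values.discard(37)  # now {1, 2, 8, 50, 71, 73, 80, 92}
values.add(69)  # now {1, 2, 8, 50, 69, 71, 73, 80, 92}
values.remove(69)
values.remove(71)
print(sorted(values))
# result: [1, 2, 8, 50, 73, 80, 92]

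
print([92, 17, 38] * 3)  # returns [92, 17, 38, 92, 17, 38, 92, 17, 38]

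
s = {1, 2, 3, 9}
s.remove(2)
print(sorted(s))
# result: [1, 3, 9]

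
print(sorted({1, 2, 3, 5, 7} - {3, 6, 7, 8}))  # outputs [1, 2, 5]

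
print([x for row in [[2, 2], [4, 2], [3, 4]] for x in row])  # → [2, 2, 4, 2, 3, 4]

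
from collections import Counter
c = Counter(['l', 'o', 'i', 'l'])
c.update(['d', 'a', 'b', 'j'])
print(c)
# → Counter({'l': 2, 'o': 1, 'i': 1, 'd': 1, 'a': 1, 'b': 1, 'j': 1})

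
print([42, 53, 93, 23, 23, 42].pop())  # 42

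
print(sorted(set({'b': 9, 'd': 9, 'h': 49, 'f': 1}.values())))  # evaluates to [1, 9, 49]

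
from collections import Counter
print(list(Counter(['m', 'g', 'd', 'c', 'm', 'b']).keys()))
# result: ['m', 'g', 'd', 'c', 'b']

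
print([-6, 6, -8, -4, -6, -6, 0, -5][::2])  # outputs [-6, -8, -6, 0]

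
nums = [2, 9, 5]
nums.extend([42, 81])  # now [2, 9, 5, 42, 81]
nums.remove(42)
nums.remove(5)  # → [2, 9, 81]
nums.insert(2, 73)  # [2, 9, 73, 81]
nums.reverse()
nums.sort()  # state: [2, 9, 73, 81]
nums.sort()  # [2, 9, 73, 81]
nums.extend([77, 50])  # [2, 9, 73, 81, 77, 50]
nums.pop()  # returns 50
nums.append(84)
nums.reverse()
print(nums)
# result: [84, 77, 81, 73, 9, 2]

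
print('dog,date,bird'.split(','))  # ['dog', 'date', 'bird']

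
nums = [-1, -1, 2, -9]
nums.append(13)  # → [-1, -1, 2, -9, 13]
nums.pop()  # 13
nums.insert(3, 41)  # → [-1, -1, 2, 41, -9]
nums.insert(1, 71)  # [-1, 71, -1, 2, 41, -9]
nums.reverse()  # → [-9, 41, 2, -1, 71, -1]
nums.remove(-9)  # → [41, 2, -1, 71, -1]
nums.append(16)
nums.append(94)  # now [41, 2, -1, 71, -1, 16, 94]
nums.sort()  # [-1, -1, 2, 16, 41, 71, 94]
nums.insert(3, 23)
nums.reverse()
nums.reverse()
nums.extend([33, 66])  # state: [-1, -1, 2, 23, 16, 41, 71, 94, 33, 66]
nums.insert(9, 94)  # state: [-1, -1, 2, 23, 16, 41, 71, 94, 33, 94, 66]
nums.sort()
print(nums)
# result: [-1, -1, 2, 16, 23, 33, 41, 66, 71, 94, 94]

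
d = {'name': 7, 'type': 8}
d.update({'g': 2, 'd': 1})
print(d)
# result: {'name': 7, 'type': 8, 'g': 2, 'd': 1}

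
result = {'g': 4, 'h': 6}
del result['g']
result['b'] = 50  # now {'h': 6, 'b': 50}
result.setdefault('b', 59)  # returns 50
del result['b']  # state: {'h': 6}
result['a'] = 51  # {'h': 6, 'a': 51}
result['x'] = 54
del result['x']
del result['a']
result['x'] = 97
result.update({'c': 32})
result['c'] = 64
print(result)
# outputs {'h': 6, 'x': 97, 'c': 64}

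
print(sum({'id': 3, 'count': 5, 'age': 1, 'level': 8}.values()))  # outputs 17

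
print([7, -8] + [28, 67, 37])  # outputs [7, -8, 28, 67, 37]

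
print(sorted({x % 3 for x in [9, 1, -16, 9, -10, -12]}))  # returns [0, 1, 2]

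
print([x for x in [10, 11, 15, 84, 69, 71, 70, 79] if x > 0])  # [10, 11, 15, 84, 69, 71, 70, 79]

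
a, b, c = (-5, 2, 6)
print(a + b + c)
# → 3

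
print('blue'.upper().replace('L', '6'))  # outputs B6UE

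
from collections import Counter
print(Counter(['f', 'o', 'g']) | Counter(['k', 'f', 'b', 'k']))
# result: Counter({'k': 2, 'f': 1, 'o': 1, 'g': 1, 'b': 1})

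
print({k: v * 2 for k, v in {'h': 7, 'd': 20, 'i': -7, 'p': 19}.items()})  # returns {'h': 14, 'd': 40, 'i': -14, 'p': 38}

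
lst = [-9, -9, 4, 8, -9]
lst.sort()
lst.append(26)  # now [-9, -9, -9, 4, 8, 26]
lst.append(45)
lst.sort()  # [-9, -9, -9, 4, 8, 26, 45]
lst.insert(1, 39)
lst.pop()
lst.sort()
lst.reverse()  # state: [39, 26, 8, 4, -9, -9, -9]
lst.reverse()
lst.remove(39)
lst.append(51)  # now [-9, -9, -9, 4, 8, 26, 51]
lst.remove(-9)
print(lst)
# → [-9, -9, 4, 8, 26, 51]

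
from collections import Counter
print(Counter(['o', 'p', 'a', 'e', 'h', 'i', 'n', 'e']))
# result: Counter({'e': 2, 'o': 1, 'p': 1, 'a': 1, 'h': 1, 'i': 1, 'n': 1})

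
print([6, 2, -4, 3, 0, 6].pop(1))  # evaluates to 2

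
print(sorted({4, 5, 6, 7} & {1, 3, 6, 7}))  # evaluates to [6, 7]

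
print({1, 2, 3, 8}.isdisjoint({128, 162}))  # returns True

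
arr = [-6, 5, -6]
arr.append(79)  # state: [-6, 5, -6, 79]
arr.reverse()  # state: [79, -6, 5, -6]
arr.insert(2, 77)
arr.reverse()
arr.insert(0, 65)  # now [65, -6, 5, 77, -6, 79]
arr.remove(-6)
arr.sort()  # [-6, 5, 65, 77, 79]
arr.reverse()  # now [79, 77, 65, 5, -6]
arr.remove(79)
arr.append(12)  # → [77, 65, 5, -6, 12]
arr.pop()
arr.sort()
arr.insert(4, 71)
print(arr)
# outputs [-6, 5, 65, 77, 71]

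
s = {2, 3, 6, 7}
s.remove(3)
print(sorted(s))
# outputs [2, 6, 7]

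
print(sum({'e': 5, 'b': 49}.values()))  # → 54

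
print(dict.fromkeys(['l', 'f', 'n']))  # {'l': None, 'f': None, 'n': None}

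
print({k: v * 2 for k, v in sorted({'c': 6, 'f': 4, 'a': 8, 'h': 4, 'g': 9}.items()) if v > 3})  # {'a': 16, 'c': 12, 'f': 8, 'g': 18, 'h': 8}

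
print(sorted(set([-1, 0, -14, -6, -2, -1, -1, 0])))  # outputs [-14, -6, -2, -1, 0]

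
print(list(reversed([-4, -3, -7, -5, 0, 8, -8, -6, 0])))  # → [0, -6, -8, 8, 0, -5, -7, -3, -4]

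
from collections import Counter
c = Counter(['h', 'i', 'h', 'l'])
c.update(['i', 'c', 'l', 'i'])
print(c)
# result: Counter({'i': 3, 'h': 2, 'l': 2, 'c': 1})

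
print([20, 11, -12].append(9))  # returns None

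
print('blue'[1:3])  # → lu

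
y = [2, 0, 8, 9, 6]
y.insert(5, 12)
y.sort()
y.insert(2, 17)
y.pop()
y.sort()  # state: [0, 2, 6, 8, 9, 17]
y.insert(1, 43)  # [0, 43, 2, 6, 8, 9, 17]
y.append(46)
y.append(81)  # [0, 43, 2, 6, 8, 9, 17, 46, 81]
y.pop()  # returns 81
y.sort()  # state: [0, 2, 6, 8, 9, 17, 43, 46]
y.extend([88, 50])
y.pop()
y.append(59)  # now [0, 2, 6, 8, 9, 17, 43, 46, 88, 59]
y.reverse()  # [59, 88, 46, 43, 17, 9, 8, 6, 2, 0]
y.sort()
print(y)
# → [0, 2, 6, 8, 9, 17, 43, 46, 59, 88]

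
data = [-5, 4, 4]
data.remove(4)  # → [-5, 4]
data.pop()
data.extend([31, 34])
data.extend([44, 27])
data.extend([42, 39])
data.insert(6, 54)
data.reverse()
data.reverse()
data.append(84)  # [-5, 31, 34, 44, 27, 42, 54, 39, 84]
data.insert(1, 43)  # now [-5, 43, 31, 34, 44, 27, 42, 54, 39, 84]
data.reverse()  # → [84, 39, 54, 42, 27, 44, 34, 31, 43, -5]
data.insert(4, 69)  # [84, 39, 54, 42, 69, 27, 44, 34, 31, 43, -5]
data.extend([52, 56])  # [84, 39, 54, 42, 69, 27, 44, 34, 31, 43, -5, 52, 56]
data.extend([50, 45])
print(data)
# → [84, 39, 54, 42, 69, 27, 44, 34, 31, 43, -5, 52, 56, 50, 45]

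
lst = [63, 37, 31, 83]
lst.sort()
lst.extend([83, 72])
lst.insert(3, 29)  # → [31, 37, 63, 29, 83, 83, 72]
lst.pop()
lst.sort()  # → [29, 31, 37, 63, 83, 83]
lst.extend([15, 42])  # [29, 31, 37, 63, 83, 83, 15, 42]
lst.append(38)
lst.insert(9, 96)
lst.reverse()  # [96, 38, 42, 15, 83, 83, 63, 37, 31, 29]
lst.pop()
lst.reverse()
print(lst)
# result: [31, 37, 63, 83, 83, 15, 42, 38, 96]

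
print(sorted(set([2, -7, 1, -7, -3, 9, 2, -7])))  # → [-7, -3, 1, 2, 9]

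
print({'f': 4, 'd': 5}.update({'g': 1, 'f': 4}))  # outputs None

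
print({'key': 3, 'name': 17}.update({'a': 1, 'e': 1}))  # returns None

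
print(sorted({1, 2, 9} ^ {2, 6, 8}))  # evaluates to [1, 6, 8, 9]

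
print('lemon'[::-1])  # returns nomel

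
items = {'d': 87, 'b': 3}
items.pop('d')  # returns 87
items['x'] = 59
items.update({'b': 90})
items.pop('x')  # 59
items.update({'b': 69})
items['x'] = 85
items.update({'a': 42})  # {'b': 69, 'x': 85, 'a': 42}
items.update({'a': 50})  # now {'b': 69, 'x': 85, 'a': 50}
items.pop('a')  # 50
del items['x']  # {'b': 69}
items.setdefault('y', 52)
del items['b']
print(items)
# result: {'y': 52}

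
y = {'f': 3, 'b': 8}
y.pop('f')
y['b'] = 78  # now {'b': 78}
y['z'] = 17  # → {'b': 78, 'z': 17}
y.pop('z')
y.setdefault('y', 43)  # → 43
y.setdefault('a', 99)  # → 99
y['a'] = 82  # {'b': 78, 'y': 43, 'a': 82}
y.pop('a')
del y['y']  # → {'b': 78}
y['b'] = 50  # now {'b': 50}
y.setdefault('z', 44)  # 44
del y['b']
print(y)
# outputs {'z': 44}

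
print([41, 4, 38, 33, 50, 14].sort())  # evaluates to None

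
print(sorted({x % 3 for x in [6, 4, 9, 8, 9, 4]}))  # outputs [0, 1, 2]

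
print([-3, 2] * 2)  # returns [-3, 2, -3, 2]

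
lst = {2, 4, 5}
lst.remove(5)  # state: {2, 4}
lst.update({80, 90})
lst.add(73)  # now {2, 4, 73, 80, 90}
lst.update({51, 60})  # {2, 4, 51, 60, 73, 80, 90}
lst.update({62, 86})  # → {2, 4, 51, 60, 62, 73, 80, 86, 90}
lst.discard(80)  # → {2, 4, 51, 60, 62, 73, 86, 90}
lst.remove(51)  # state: {2, 4, 60, 62, 73, 86, 90}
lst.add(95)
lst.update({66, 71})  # {2, 4, 60, 62, 66, 71, 73, 86, 90, 95}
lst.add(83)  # {2, 4, 60, 62, 66, 71, 73, 83, 86, 90, 95}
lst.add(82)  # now {2, 4, 60, 62, 66, 71, 73, 82, 83, 86, 90, 95}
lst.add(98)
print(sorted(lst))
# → [2, 4, 60, 62, 66, 71, 73, 82, 83, 86, 90, 95, 98]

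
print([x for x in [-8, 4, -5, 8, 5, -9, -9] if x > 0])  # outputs [4, 8, 5]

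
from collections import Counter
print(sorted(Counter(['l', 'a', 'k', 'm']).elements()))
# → ['a', 'k', 'l', 'm']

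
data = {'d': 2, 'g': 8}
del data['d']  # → {'g': 8}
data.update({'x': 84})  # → {'g': 8, 'x': 84}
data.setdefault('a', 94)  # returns 94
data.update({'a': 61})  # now {'g': 8, 'x': 84, 'a': 61}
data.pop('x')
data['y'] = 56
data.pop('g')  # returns 8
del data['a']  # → {'y': 56}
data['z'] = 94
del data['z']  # {'y': 56}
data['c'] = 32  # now {'y': 56, 'c': 32}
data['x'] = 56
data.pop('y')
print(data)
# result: {'c': 32, 'x': 56}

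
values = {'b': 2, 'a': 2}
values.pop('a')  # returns 2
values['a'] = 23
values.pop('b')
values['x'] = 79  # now {'a': 23, 'x': 79}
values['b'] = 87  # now {'a': 23, 'x': 79, 'b': 87}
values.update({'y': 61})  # {'a': 23, 'x': 79, 'b': 87, 'y': 61}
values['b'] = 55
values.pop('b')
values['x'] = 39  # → {'a': 23, 'x': 39, 'y': 61}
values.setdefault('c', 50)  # 50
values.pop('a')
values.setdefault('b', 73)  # 73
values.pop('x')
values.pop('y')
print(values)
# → {'c': 50, 'b': 73}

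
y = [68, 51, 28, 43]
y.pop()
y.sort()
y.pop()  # 68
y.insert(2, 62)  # [28, 51, 62]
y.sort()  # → [28, 51, 62]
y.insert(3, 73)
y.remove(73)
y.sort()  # [28, 51, 62]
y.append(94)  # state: [28, 51, 62, 94]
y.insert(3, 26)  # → [28, 51, 62, 26, 94]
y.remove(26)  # [28, 51, 62, 94]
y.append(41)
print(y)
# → [28, 51, 62, 94, 41]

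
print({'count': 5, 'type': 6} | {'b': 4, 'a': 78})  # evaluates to {'count': 5, 'type': 6, 'b': 4, 'a': 78}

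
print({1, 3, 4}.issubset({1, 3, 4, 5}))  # True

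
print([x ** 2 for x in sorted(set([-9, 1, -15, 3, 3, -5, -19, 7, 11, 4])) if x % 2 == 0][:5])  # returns [16]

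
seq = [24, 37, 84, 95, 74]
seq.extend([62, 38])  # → [24, 37, 84, 95, 74, 62, 38]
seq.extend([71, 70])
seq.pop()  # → 70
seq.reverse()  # [71, 38, 62, 74, 95, 84, 37, 24]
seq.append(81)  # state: [71, 38, 62, 74, 95, 84, 37, 24, 81]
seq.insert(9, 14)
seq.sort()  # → [14, 24, 37, 38, 62, 71, 74, 81, 84, 95]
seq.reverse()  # [95, 84, 81, 74, 71, 62, 38, 37, 24, 14]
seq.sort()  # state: [14, 24, 37, 38, 62, 71, 74, 81, 84, 95]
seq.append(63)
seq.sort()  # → [14, 24, 37, 38, 62, 63, 71, 74, 81, 84, 95]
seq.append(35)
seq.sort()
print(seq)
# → [14, 24, 35, 37, 38, 62, 63, 71, 74, 81, 84, 95]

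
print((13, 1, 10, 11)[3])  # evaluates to 11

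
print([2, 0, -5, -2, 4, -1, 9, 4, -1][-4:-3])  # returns [-1]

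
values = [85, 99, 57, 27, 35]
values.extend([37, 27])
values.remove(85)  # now [99, 57, 27, 35, 37, 27]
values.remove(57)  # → [99, 27, 35, 37, 27]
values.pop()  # 27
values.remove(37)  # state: [99, 27, 35]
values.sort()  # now [27, 35, 99]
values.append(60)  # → [27, 35, 99, 60]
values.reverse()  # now [60, 99, 35, 27]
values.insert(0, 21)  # [21, 60, 99, 35, 27]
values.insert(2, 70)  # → [21, 60, 70, 99, 35, 27]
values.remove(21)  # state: [60, 70, 99, 35, 27]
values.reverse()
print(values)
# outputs [27, 35, 99, 70, 60]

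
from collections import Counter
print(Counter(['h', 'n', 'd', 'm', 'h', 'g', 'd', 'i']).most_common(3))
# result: [('h', 2), ('d', 2), ('n', 1)]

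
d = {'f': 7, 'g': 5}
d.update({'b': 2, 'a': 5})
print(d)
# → {'f': 7, 'g': 5, 'b': 2, 'a': 5}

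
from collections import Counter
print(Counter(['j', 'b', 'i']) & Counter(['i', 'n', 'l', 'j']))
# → Counter({'j': 1, 'i': 1})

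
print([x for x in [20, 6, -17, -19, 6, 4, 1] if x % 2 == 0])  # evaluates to [20, 6, 6, 4]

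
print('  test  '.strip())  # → test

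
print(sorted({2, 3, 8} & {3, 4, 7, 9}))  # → [3]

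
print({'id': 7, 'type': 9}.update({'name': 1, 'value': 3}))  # None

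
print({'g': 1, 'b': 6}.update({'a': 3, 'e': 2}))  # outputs None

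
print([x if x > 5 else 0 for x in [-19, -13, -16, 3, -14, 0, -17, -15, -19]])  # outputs [0, 0, 0, 0, 0, 0, 0, 0, 0]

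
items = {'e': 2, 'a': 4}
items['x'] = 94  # {'e': 2, 'a': 4, 'x': 94}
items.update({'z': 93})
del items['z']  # {'e': 2, 'a': 4, 'x': 94}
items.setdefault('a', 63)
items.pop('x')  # 94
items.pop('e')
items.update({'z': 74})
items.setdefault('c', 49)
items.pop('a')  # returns 4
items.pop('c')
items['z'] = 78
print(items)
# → {'z': 78}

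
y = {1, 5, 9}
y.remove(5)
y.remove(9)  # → {1}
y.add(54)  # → {1, 54}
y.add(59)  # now {1, 54, 59}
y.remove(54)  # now {1, 59}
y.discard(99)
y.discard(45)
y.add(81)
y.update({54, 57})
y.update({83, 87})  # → {1, 54, 57, 59, 81, 83, 87}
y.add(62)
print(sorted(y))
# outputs [1, 54, 57, 59, 62, 81, 83, 87]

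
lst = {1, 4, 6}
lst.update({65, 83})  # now {1, 4, 6, 65, 83}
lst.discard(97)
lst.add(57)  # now {1, 4, 6, 57, 65, 83}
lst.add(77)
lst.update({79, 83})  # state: {1, 4, 6, 57, 65, 77, 79, 83}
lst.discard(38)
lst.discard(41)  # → {1, 4, 6, 57, 65, 77, 79, 83}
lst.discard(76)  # {1, 4, 6, 57, 65, 77, 79, 83}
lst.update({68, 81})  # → {1, 4, 6, 57, 65, 68, 77, 79, 81, 83}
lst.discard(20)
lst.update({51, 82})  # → {1, 4, 6, 51, 57, 65, 68, 77, 79, 81, 82, 83}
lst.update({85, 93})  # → {1, 4, 6, 51, 57, 65, 68, 77, 79, 81, 82, 83, 85, 93}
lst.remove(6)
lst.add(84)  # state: {1, 4, 51, 57, 65, 68, 77, 79, 81, 82, 83, 84, 85, 93}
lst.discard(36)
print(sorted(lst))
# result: [1, 4, 51, 57, 65, 68, 77, 79, 81, 82, 83, 84, 85, 93]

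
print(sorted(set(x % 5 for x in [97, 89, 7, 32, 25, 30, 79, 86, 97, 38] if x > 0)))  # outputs [0, 1, 2, 3, 4]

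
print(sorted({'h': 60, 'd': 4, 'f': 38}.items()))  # [('d', 4), ('f', 38), ('h', 60)]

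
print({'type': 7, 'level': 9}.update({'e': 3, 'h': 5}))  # None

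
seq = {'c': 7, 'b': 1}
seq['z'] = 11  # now {'c': 7, 'b': 1, 'z': 11}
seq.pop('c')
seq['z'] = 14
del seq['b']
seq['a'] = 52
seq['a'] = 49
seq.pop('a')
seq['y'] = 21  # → {'z': 14, 'y': 21}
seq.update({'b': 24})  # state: {'z': 14, 'y': 21, 'b': 24}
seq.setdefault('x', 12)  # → 12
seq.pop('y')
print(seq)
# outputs {'z': 14, 'b': 24, 'x': 12}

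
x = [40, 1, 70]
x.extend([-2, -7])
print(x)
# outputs [40, 1, 70, -2, -7]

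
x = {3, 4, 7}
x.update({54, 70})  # {3, 4, 7, 54, 70}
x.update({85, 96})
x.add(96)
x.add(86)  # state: {3, 4, 7, 54, 70, 85, 86, 96}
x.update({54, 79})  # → {3, 4, 7, 54, 70, 79, 85, 86, 96}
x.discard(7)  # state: {3, 4, 54, 70, 79, 85, 86, 96}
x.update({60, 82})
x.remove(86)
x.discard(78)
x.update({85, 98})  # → {3, 4, 54, 60, 70, 79, 82, 85, 96, 98}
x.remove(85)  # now {3, 4, 54, 60, 70, 79, 82, 96, 98}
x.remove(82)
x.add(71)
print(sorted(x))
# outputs [3, 4, 54, 60, 70, 71, 79, 96, 98]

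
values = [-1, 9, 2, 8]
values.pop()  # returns 8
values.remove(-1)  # [9, 2]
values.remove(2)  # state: [9]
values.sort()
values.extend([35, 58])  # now [9, 35, 58]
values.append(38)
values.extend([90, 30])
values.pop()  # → 30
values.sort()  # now [9, 35, 38, 58, 90]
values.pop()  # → 90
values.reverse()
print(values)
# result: [58, 38, 35, 9]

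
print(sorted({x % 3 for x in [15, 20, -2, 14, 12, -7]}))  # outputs [0, 1, 2]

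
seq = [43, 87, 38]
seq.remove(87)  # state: [43, 38]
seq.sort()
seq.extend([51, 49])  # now [38, 43, 51, 49]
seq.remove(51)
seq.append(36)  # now [38, 43, 49, 36]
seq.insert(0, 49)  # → [49, 38, 43, 49, 36]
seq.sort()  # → [36, 38, 43, 49, 49]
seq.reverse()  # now [49, 49, 43, 38, 36]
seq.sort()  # [36, 38, 43, 49, 49]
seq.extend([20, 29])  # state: [36, 38, 43, 49, 49, 20, 29]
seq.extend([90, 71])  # [36, 38, 43, 49, 49, 20, 29, 90, 71]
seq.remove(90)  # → [36, 38, 43, 49, 49, 20, 29, 71]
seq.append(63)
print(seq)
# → [36, 38, 43, 49, 49, 20, 29, 71, 63]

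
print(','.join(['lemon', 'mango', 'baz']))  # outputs lemon,mango,baz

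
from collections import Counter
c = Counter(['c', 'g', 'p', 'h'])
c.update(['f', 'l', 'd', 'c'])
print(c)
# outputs Counter({'c': 2, 'g': 1, 'p': 1, 'h': 1, 'f': 1, 'l': 1, 'd': 1})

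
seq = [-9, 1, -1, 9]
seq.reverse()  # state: [9, -1, 1, -9]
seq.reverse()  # [-9, 1, -1, 9]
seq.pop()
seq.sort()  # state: [-9, -1, 1]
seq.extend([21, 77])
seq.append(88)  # [-9, -1, 1, 21, 77, 88]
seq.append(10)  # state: [-9, -1, 1, 21, 77, 88, 10]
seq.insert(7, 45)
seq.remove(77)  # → [-9, -1, 1, 21, 88, 10, 45]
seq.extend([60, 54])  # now [-9, -1, 1, 21, 88, 10, 45, 60, 54]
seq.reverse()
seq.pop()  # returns -9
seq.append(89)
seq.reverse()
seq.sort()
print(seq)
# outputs [-1, 1, 10, 21, 45, 54, 60, 88, 89]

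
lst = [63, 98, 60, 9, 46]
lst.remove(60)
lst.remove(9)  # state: [63, 98, 46]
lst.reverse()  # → [46, 98, 63]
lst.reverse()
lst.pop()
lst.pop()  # 98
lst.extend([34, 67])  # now [63, 34, 67]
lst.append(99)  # [63, 34, 67, 99]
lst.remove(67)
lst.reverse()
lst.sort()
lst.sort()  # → [34, 63, 99]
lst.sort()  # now [34, 63, 99]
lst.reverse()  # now [99, 63, 34]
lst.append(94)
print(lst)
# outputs [99, 63, 34, 94]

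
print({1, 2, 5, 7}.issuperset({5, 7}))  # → True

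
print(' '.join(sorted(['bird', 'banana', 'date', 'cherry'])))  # banana bird cherry date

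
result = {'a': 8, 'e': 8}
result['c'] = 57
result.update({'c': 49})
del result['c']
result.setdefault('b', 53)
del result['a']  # {'e': 8, 'b': 53}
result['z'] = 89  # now {'e': 8, 'b': 53, 'z': 89}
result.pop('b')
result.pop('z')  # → 89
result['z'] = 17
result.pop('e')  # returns 8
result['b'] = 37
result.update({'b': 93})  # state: {'z': 17, 'b': 93}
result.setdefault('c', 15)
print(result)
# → {'z': 17, 'b': 93, 'c': 15}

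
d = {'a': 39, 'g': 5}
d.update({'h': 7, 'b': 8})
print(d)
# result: {'a': 39, 'g': 5, 'h': 7, 'b': 8}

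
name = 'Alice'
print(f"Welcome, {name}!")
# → Welcome, Alice!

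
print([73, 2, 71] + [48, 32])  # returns [73, 2, 71, 48, 32]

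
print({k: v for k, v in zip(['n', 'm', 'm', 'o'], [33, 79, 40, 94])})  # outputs {'n': 33, 'm': 40, 'o': 94}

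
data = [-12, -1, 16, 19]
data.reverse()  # [19, 16, -1, -12]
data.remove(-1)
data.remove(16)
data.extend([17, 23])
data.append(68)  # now [19, -12, 17, 23, 68]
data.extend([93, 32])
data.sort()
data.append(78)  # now [-12, 17, 19, 23, 32, 68, 93, 78]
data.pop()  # 78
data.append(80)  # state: [-12, 17, 19, 23, 32, 68, 93, 80]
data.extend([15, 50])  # [-12, 17, 19, 23, 32, 68, 93, 80, 15, 50]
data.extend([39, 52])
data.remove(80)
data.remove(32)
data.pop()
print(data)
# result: [-12, 17, 19, 23, 68, 93, 15, 50, 39]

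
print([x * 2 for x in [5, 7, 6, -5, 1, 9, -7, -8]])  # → [10, 14, 12, -10, 2, 18, -14, -16]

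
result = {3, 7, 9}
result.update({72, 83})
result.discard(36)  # {3, 7, 9, 72, 83}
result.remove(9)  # {3, 7, 72, 83}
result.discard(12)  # {3, 7, 72, 83}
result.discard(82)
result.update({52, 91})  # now {3, 7, 52, 72, 83, 91}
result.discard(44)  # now {3, 7, 52, 72, 83, 91}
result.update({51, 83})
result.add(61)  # {3, 7, 51, 52, 61, 72, 83, 91}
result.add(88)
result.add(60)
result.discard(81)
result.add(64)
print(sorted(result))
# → [3, 7, 51, 52, 60, 61, 64, 72, 83, 88, 91]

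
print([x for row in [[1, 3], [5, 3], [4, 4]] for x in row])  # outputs [1, 3, 5, 3, 4, 4]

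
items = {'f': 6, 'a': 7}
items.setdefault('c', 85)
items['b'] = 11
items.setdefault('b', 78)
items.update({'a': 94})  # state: {'f': 6, 'a': 94, 'c': 85, 'b': 11}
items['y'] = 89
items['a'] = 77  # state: {'f': 6, 'a': 77, 'c': 85, 'b': 11, 'y': 89}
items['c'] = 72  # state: {'f': 6, 'a': 77, 'c': 72, 'b': 11, 'y': 89}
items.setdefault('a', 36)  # 77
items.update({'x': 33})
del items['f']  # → {'a': 77, 'c': 72, 'b': 11, 'y': 89, 'x': 33}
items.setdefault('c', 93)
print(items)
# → {'a': 77, 'c': 72, 'b': 11, 'y': 89, 'x': 33}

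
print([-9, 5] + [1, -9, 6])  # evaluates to [-9, 5, 1, -9, 6]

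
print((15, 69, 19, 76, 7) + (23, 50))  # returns (15, 69, 19, 76, 7, 23, 50)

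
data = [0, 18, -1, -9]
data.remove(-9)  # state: [0, 18, -1]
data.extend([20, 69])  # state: [0, 18, -1, 20, 69]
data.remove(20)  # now [0, 18, -1, 69]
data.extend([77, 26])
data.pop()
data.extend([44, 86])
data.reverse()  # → [86, 44, 77, 69, -1, 18, 0]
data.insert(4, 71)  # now [86, 44, 77, 69, 71, -1, 18, 0]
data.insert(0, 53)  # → [53, 86, 44, 77, 69, 71, -1, 18, 0]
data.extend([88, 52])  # [53, 86, 44, 77, 69, 71, -1, 18, 0, 88, 52]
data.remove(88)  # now [53, 86, 44, 77, 69, 71, -1, 18, 0, 52]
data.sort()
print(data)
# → [-1, 0, 18, 44, 52, 53, 69, 71, 77, 86]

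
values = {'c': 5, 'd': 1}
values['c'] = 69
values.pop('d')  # 1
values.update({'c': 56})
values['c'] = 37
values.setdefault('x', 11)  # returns 11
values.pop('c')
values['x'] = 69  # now {'x': 69}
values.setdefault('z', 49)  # 49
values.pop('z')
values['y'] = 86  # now {'x': 69, 'y': 86}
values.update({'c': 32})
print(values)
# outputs {'x': 69, 'y': 86, 'c': 32}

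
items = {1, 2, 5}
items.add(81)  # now {1, 2, 5, 81}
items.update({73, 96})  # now {1, 2, 5, 73, 81, 96}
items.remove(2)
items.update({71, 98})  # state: {1, 5, 71, 73, 81, 96, 98}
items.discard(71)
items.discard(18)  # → {1, 5, 73, 81, 96, 98}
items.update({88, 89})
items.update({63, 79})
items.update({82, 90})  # {1, 5, 63, 73, 79, 81, 82, 88, 89, 90, 96, 98}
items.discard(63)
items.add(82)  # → {1, 5, 73, 79, 81, 82, 88, 89, 90, 96, 98}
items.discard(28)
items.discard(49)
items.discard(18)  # {1, 5, 73, 79, 81, 82, 88, 89, 90, 96, 98}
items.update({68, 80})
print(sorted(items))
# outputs [1, 5, 68, 73, 79, 80, 81, 82, 88, 89, 90, 96, 98]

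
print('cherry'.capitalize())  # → Cherry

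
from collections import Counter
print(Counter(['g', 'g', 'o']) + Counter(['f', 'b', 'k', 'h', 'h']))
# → Counter({'g': 2, 'h': 2, 'o': 1, 'f': 1, 'b': 1, 'k': 1})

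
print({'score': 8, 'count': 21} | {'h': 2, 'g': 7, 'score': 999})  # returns {'score': 999, 'count': 21, 'h': 2, 'g': 7}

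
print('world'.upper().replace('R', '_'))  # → WO_LD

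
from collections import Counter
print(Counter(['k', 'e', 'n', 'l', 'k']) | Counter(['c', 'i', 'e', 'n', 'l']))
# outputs Counter({'k': 2, 'e': 1, 'n': 1, 'l': 1, 'c': 1, 'i': 1})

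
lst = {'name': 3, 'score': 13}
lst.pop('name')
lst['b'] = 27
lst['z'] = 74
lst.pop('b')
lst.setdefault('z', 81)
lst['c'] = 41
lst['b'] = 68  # {'score': 13, 'z': 74, 'c': 41, 'b': 68}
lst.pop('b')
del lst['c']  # {'score': 13, 'z': 74}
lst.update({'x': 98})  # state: {'score': 13, 'z': 74, 'x': 98}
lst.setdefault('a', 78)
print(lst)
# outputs {'score': 13, 'z': 74, 'x': 98, 'a': 78}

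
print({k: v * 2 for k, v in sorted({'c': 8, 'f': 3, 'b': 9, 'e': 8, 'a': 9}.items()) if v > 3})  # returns {'a': 18, 'b': 18, 'c': 16, 'e': 16}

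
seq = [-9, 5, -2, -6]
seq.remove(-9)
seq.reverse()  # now [-6, -2, 5]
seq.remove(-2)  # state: [-6, 5]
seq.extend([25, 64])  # [-6, 5, 25, 64]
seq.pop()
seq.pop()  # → 25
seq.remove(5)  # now [-6]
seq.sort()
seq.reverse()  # [-6]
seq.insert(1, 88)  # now [-6, 88]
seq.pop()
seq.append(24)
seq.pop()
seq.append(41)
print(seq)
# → [-6, 41]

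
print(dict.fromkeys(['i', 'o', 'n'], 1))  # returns {'i': 1, 'o': 1, 'n': 1}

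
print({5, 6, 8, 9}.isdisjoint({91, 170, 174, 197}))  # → True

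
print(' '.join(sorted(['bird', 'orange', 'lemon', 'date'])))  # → bird date lemon orange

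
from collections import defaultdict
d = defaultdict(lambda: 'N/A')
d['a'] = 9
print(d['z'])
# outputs N/A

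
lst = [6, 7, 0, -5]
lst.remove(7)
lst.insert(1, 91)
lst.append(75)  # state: [6, 91, 0, -5, 75]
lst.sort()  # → [-5, 0, 6, 75, 91]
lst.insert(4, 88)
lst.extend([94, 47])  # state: [-5, 0, 6, 75, 88, 91, 94, 47]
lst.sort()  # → [-5, 0, 6, 47, 75, 88, 91, 94]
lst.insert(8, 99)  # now [-5, 0, 6, 47, 75, 88, 91, 94, 99]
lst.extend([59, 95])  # [-5, 0, 6, 47, 75, 88, 91, 94, 99, 59, 95]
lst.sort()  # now [-5, 0, 6, 47, 59, 75, 88, 91, 94, 95, 99]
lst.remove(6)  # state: [-5, 0, 47, 59, 75, 88, 91, 94, 95, 99]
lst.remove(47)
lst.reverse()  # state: [99, 95, 94, 91, 88, 75, 59, 0, -5]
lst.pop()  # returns -5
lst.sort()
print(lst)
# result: [0, 59, 75, 88, 91, 94, 95, 99]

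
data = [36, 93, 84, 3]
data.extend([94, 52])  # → [36, 93, 84, 3, 94, 52]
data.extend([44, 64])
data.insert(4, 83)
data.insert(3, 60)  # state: [36, 93, 84, 60, 3, 83, 94, 52, 44, 64]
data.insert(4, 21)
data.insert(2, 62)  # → [36, 93, 62, 84, 60, 21, 3, 83, 94, 52, 44, 64]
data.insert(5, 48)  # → [36, 93, 62, 84, 60, 48, 21, 3, 83, 94, 52, 44, 64]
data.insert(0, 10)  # [10, 36, 93, 62, 84, 60, 48, 21, 3, 83, 94, 52, 44, 64]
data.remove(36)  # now [10, 93, 62, 84, 60, 48, 21, 3, 83, 94, 52, 44, 64]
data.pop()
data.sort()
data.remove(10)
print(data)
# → [3, 21, 44, 48, 52, 60, 62, 83, 84, 93, 94]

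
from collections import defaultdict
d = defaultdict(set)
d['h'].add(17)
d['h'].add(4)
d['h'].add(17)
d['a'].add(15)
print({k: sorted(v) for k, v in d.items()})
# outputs {'h': [4, 17], 'a': [15]}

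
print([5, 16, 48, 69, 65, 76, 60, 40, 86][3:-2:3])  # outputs [69, 60]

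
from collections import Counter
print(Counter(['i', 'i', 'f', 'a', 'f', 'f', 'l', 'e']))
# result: Counter({'f': 3, 'i': 2, 'a': 1, 'l': 1, 'e': 1})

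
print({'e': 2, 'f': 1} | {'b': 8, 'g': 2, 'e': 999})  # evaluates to {'e': 999, 'f': 1, 'b': 8, 'g': 2}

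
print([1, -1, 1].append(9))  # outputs None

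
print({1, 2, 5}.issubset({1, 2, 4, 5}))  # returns True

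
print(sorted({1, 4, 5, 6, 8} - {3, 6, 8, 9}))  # [1, 4, 5]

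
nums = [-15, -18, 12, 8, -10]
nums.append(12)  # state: [-15, -18, 12, 8, -10, 12]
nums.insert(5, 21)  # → [-15, -18, 12, 8, -10, 21, 12]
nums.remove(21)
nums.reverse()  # [12, -10, 8, 12, -18, -15]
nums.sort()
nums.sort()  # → [-18, -15, -10, 8, 12, 12]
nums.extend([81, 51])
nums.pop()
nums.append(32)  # [-18, -15, -10, 8, 12, 12, 81, 32]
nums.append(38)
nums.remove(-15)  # [-18, -10, 8, 12, 12, 81, 32, 38]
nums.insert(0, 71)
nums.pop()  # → 38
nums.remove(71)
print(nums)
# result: [-18, -10, 8, 12, 12, 81, 32]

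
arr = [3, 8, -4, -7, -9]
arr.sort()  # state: [-9, -7, -4, 3, 8]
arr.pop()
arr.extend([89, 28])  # [-9, -7, -4, 3, 89, 28]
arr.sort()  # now [-9, -7, -4, 3, 28, 89]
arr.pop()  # 89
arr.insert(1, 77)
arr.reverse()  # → [28, 3, -4, -7, 77, -9]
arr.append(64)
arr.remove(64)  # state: [28, 3, -4, -7, 77, -9]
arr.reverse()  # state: [-9, 77, -7, -4, 3, 28]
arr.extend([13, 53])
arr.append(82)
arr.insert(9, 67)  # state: [-9, 77, -7, -4, 3, 28, 13, 53, 82, 67]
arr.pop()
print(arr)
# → [-9, 77, -7, -4, 3, 28, 13, 53, 82]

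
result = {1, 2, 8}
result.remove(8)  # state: {1, 2}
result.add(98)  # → {1, 2, 98}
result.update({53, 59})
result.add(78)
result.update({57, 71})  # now {1, 2, 53, 57, 59, 71, 78, 98}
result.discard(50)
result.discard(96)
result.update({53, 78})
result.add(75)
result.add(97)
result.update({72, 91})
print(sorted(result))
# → [1, 2, 53, 57, 59, 71, 72, 75, 78, 91, 97, 98]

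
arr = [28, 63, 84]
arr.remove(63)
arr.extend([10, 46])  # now [28, 84, 10, 46]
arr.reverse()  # [46, 10, 84, 28]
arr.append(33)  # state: [46, 10, 84, 28, 33]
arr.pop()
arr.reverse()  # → [28, 84, 10, 46]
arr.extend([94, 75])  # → [28, 84, 10, 46, 94, 75]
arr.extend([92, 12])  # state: [28, 84, 10, 46, 94, 75, 92, 12]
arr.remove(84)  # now [28, 10, 46, 94, 75, 92, 12]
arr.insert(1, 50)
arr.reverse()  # [12, 92, 75, 94, 46, 10, 50, 28]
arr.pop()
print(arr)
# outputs [12, 92, 75, 94, 46, 10, 50]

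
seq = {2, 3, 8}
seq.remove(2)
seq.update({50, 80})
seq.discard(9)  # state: {3, 8, 50, 80}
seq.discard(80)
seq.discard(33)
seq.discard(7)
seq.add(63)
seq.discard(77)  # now {3, 8, 50, 63}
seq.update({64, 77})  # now {3, 8, 50, 63, 64, 77}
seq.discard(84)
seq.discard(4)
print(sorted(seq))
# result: [3, 8, 50, 63, 64, 77]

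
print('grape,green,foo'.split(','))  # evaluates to ['grape', 'green', 'foo']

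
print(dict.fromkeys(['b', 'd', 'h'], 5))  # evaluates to {'b': 5, 'd': 5, 'h': 5}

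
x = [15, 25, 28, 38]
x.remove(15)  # [25, 28, 38]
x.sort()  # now [25, 28, 38]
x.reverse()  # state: [38, 28, 25]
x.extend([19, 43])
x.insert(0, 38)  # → [38, 38, 28, 25, 19, 43]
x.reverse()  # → [43, 19, 25, 28, 38, 38]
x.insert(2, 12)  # [43, 19, 12, 25, 28, 38, 38]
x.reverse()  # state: [38, 38, 28, 25, 12, 19, 43]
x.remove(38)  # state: [38, 28, 25, 12, 19, 43]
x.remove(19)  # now [38, 28, 25, 12, 43]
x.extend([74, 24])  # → [38, 28, 25, 12, 43, 74, 24]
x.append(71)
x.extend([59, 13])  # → [38, 28, 25, 12, 43, 74, 24, 71, 59, 13]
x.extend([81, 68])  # [38, 28, 25, 12, 43, 74, 24, 71, 59, 13, 81, 68]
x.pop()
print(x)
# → [38, 28, 25, 12, 43, 74, 24, 71, 59, 13, 81]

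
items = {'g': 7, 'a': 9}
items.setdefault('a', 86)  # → 9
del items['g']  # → {'a': 9}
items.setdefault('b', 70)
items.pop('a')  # 9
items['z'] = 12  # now {'b': 70, 'z': 12}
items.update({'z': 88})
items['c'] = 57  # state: {'b': 70, 'z': 88, 'c': 57}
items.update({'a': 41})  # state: {'b': 70, 'z': 88, 'c': 57, 'a': 41}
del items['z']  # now {'b': 70, 'c': 57, 'a': 41}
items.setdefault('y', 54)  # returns 54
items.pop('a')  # 41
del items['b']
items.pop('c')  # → 57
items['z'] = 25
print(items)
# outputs {'y': 54, 'z': 25}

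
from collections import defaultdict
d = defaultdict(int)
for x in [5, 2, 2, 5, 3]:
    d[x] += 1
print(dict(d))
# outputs {5: 2, 2: 2, 3: 1}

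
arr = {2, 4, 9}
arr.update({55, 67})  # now {2, 4, 9, 55, 67}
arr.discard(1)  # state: {2, 4, 9, 55, 67}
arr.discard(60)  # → {2, 4, 9, 55, 67}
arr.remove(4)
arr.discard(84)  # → {2, 9, 55, 67}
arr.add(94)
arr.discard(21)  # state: {2, 9, 55, 67, 94}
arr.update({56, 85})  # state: {2, 9, 55, 56, 67, 85, 94}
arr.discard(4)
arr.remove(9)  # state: {2, 55, 56, 67, 85, 94}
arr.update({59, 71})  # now {2, 55, 56, 59, 67, 71, 85, 94}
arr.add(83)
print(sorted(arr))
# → [2, 55, 56, 59, 67, 71, 83, 85, 94]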